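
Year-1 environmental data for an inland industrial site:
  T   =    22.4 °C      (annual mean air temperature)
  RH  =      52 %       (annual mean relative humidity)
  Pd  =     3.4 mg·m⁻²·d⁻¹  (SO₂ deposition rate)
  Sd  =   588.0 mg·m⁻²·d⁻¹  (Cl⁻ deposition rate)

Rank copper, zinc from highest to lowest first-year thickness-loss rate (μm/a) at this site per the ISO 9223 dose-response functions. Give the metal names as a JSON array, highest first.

["zinc", "copper"]

copper: temperature factor f = -0.080·(12.4) = -0.9920
  SO₂ term: 0.0053·3.4^0.26·exp(0.059·52-0.9920) = 0.05808
  Cl⁻ term: 0.01025·588.0^0.27·exp(0.036·52+0.049·22.4) = 1.117
  r_corr = 0.05808 + 1.117 = 1.175 μm/a
zinc: T>10 °C ⇒ hinge -0.071·(22.4−10) = -0.8804
  Pd branch = 0.0129·Pd^0.44·e^(0.046·RH+f) = 0.1002 μm/a
  Sd branch = 0.0175·Sd^0.57·e^(0.008·RH+0.085·T) = 6.748 μm/a
  r_corr = 0.1002 + 6.748 = 6.848 μm/a
Ordering by μm/a: zinc (6.85) > copper (1.18)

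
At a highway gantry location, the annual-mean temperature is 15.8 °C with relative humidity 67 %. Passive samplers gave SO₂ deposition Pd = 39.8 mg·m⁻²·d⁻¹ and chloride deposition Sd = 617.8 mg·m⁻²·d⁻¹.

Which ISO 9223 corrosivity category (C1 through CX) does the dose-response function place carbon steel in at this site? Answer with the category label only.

carbon steel: T>10 °C ⇒ hinge -0.054·(15.8−10) = -0.3132
  SO₂ term: 1.77·39.8^0.52·exp(0.02·67-0.3132) = 33.56
  Sd branch = 0.102·Sd^0.62·e^(0.033·RH+0.04·T) = 94.11 μm/a
  r_corr = 33.56 + 94.11 = 127.7 μm/a
128 μm/a falls in (80, 200] for carbon steel → category C5

C5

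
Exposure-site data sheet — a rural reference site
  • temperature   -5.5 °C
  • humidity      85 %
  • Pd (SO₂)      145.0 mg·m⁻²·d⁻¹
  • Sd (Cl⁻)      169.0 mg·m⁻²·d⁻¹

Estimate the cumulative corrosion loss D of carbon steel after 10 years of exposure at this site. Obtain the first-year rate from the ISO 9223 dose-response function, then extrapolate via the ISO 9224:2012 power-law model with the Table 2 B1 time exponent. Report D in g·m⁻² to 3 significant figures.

D(10) = 1.18e+03 g·m⁻²

carbon steel: T≤10 °C ⇒ hinge +0.150·(-5.5−10) = -2.3250
  sulphur-dioxide contribution → 12.6 μm/a
  chloride contribution → 32.55 μm/a
  total first-year rate 45.15 μm/a
ISO 9224: D(t) = r_corr · t^b with b = 0.523 (carbon steel, B1)
  D(10) = 45.15 × 10^0.523 = 45.15 × 3.334 = 150.5 μm
  Mass loss = 150.5 μm × 7.85 g/cm³ = 1182 g·m⁻²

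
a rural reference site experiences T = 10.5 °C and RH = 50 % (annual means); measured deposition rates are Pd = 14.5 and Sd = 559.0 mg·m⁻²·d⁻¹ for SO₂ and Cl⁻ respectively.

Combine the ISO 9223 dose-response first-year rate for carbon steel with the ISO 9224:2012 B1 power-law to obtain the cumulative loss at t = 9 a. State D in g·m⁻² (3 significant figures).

D(9) = 1.48e+03 g·m⁻²

carbon steel: T>10 °C ⇒ hinge -0.054·(10.5−10) = -0.0270
  sulphur-dioxide contribution → 18.81 μm/a
  chloride contribution → 40.83 μm/a
  total first-year rate 59.64 μm/a
ISO 9224: D(t) = r_corr · t^b with b = 0.523 (carbon steel, B1)
  D(9) = 59.64 × 9^0.523 = 59.64 × 3.156 = 188.2 μm
  Mass loss = 188.2 μm × 7.85 g/cm³ = 1477 g·m⁻²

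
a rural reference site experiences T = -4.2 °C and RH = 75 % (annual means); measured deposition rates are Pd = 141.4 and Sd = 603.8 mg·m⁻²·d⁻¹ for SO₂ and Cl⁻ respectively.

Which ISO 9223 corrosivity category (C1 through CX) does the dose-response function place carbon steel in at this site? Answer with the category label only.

C4

carbon steel: T≤10 °C ⇒ hinge +0.150·(-4.2−10) = -2.1300
  SO₂ term: 1.77·141.4^0.52·exp(0.02·75-2.1300) = 12.38
  Sd branch = 0.102·Sd^0.62·e^(0.033·RH+0.04·T) = 54.28 μm/a
  sum: 12.38 + 54.28 → r_corr = 66.66 μm/a
66.7 μm/a falls in (50, 80] for carbon steel → category C4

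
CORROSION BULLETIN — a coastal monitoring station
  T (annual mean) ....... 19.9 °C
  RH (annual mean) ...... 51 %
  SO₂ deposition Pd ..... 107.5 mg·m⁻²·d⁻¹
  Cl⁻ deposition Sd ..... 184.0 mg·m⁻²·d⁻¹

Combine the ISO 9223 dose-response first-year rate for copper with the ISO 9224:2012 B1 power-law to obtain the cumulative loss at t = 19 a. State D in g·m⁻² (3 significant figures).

D(19) = 55.0 g·m⁻²

copper: f(T) = -0.080·(T−10) [T>10 °C] = -0.7920
  sulphur-dioxide contribution → 0.1642 μm/a
  chloride contribution → 0.6967 μm/a
  total first-year rate 0.8609 μm/a
ISO 9224: D(t) = r_corr · t^b with b = 0.667 (copper, B1)
  D(19) = 0.8609 × 19^0.667 = 0.8609 × 7.127 = 6.136 μm
  Mass loss = 6.136 μm × 8.96 g/cm³ = 54.98 g·m⁻²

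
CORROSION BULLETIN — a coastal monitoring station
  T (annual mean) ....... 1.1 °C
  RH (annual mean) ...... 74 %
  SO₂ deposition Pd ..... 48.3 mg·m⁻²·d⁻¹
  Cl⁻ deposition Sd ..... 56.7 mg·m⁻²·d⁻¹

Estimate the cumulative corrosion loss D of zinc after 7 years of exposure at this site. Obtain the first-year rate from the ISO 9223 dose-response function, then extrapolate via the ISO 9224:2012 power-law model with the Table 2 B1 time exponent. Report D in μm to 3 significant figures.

D(7) = 9.10 μm

zinc: T≤10 °C ⇒ hinge +0.038·(1.1−10) = -0.3382
  Pd branch = 0.0129·Pd^0.44·e^(0.046·RH+f) = 1.524 μm/a
  Sd branch = 0.0175·Sd^0.57·e^(0.008·RH+0.085·T) = 0.347 μm/a
  r_corr = 1.524 + 0.347 = 1.871 μm/a
Power-law: D(7) = r_corr · 7^0.813
  D(7) = 1.871 × 7^0.813 = 1.871 × 4.865 = 9.102 μm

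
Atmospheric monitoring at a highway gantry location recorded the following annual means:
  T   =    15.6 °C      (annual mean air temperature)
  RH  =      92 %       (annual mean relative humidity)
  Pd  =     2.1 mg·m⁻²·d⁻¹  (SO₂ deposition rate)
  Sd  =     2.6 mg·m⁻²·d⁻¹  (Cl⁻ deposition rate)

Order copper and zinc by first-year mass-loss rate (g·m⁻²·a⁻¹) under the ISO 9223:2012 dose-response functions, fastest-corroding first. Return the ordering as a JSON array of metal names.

copper: T>10 °C ⇒ hinge -0.080·(15.6−10) = -0.4480
  Pd branch = 0.0053·Pd^0.26·e^(0.059·RH+f) = 0.9351 μm/a
  Cl⁻ term: 0.01025·2.6^0.27·exp(0.036·92+0.049·15.6) = 0.7819
  sum: 0.9351 + 0.7819 → r_corr = 1.717 μm/a
  mass loss = 1.717 μm/a × 8.96 g/cm³ = 15.38 g·m⁻²·a⁻¹
zinc: T>10 °C ⇒ hinge -0.071·(15.6−10) = -0.3976
  Pd branch = 0.0129·Pd^0.44·e^(0.046·RH+f) = 0.8272 μm/a
  Sd branch = 0.0175·Sd^0.57·e^(0.008·RH+0.085·T) = 0.2372 μm/a
  r_corr = 0.8272 + 0.2372 = 1.064 μm/a
  mass loss = 1.064 μm/a × 7.14 g/cm³ = 7.6 g·m⁻²·a⁻¹
Ordering by g·m⁻²·a⁻¹: copper (15.4) > zinc (7.6)

["copper", "zinc"]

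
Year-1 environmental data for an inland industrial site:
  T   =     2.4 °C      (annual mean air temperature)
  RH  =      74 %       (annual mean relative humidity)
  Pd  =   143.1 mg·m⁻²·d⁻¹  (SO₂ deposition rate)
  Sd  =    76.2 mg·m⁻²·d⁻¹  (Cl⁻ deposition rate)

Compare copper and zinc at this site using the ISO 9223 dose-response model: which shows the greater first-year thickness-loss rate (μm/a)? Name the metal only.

copper: f(T) = +0.126·(T−10) [T≤10 °C] = -0.9576
  SO₂ term: 0.0053·143.1^0.26·exp(0.059·74-0.9576) = 0.5821
  Cl⁻ term: 0.01025·76.2^0.27·exp(0.036·74+0.049·2.4) = 0.5332
  sum: 0.5821 + 0.5332 → r_corr = 1.115 μm/a
zinc: f(T) = +0.038·(T−10) [T≤10 °C] = -0.2888
  SO₂ term: 0.0129·143.1^0.44·exp(0.046·74-0.2888) = 2.582
  Sd branch = 0.0175·Sd^0.57·e^(0.008·RH+0.085·T) = 0.4586 μm/a
  r_corr = 2.582 + 0.4586 = 3.041 μm/a
Ordering by μm/a: zinc (3.04) > copper (1.12)

zinc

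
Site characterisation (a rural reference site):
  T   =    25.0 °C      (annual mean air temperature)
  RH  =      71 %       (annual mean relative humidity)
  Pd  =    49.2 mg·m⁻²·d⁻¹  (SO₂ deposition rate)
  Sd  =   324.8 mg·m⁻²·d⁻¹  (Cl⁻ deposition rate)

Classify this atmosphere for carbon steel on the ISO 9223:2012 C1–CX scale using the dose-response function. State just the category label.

C5

carbon steel: f(T) = -0.054·(T−10) [T>10 °C] = -0.8100
  sulphur-dioxide contribution → 24.7 μm/a
  chloride contribution → 104.1 μm/a
  ⇒ r_corr(carbon steel) = 128.8 μm/a
129 μm/a falls in (80, 200] for carbon steel → category C5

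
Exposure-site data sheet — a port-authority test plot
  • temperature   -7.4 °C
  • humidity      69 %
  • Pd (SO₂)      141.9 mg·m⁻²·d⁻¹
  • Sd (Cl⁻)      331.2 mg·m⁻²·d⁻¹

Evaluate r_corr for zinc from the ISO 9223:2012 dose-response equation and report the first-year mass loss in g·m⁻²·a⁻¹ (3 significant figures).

zinc: f(T) = +0.038·(T−10) [T≤10 °C] = -0.6612
  sulphur-dioxide contribution → 1.409 μm/a
  chloride contribution → 0.4426 μm/a
  ⇒ r_corr(zinc) = 1.851 μm/a
Convert to mass loss: 1.851 μm/a × 7.14 g/cm³ = 13.22 g·m⁻²·a⁻¹

r_corr = 13.2 g·m⁻²·a⁻¹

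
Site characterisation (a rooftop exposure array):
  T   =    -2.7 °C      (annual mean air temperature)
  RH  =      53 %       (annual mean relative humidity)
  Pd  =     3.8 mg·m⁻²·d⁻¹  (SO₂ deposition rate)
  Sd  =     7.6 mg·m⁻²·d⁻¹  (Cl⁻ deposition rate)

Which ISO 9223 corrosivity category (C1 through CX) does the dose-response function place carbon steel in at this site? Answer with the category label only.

C2

carbon steel: temperature factor f = +0.150·(-12.7) = -1.9050
  sulphur-dioxide contribution → 1.522 μm/a
  chloride contribution → 1.851 μm/a
  total first-year rate 3.373 μm/a
ISO 9223 Table 2 (carbon steel): 1.3 < 3.37 ≤ 25 μm/a ⇒ C2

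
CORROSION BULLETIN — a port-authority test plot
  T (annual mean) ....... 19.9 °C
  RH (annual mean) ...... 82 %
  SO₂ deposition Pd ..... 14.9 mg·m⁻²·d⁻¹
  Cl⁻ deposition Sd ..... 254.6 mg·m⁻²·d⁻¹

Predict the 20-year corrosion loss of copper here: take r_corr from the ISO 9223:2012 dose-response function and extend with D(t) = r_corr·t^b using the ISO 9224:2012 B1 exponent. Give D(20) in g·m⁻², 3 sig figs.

copper: temperature factor f = -0.080·(9.9) = -0.7920
  Pd branch = 0.0053·Pd^0.26·e^(0.059·RH+f) = 0.6116 μm/a
  Sd branch = 0.01025·Sd^0.27·e^(0.036·RH+0.049·T) = 2.322 μm/a
  sum: 0.6116 + 2.322 → r_corr = 2.933 μm/a
Power-law: D(20) = r_corr · 20^0.667
  D(20) = 2.933 × 20^0.667 = 2.933 × 7.375 = 21.63 μm
  Mass loss = 21.63 μm × 8.96 g/cm³ = 193.8 g·m⁻²

D(20) = 194 g·m⁻²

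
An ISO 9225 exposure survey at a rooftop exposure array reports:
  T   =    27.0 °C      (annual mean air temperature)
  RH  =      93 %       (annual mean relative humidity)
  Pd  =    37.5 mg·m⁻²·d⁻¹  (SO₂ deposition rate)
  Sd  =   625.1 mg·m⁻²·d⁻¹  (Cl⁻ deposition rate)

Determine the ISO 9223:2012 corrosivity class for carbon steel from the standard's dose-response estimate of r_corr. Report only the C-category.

CX

carbon steel: f(T) = -0.054·(T−10) [T>10 °C] = -0.9180
  sulphur-dioxide contribution → 29.89 μm/a
  chloride contribution → 349.9 μm/a
  ⇒ r_corr(carbon steel) = 379.8 μm/a
380 μm/a falls in (200, 700] for carbon steel → category CX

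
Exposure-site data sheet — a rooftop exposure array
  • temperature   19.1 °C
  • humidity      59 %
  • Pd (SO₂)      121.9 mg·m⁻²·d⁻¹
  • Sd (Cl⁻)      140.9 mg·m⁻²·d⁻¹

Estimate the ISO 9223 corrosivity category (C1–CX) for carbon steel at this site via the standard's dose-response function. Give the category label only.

C4

carbon steel: temperature factor f = -0.054·(9.1) = -0.4914
  sulphur-dioxide contribution → 42.83 μm/a
  chloride contribution → 32.98 μm/a
  ⇒ r_corr(carbon steel) = 75.81 μm/a
Category bounds: 50…80 μm/a bracket r_corr ⇒ C4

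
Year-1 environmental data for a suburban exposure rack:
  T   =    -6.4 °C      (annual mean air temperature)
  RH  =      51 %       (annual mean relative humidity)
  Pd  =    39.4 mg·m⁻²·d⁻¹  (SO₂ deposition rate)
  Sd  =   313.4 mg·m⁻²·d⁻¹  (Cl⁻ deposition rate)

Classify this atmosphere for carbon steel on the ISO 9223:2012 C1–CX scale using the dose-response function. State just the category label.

carbon steel: T≤10 °C ⇒ hinge +0.150·(-6.4−10) = -2.4600
  sulphur-dioxide contribution → 2.833 μm/a
  chloride contribution → 14.99 μm/a
  ⇒ r_corr(carbon steel) = 17.83 μm/a
Category bounds: 1.3…25 μm/a bracket r_corr ⇒ C2

C2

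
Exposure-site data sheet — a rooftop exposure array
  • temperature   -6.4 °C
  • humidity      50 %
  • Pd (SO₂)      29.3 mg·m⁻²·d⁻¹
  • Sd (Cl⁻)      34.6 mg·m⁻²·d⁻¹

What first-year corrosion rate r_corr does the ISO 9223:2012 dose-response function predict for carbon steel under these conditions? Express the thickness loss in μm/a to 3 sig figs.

r_corr = 6.08 μm/a

carbon steel: f(T) = +0.150·(T−10) [T≤10 °C] = -2.4600
  SO₂ term: 1.77·29.3^0.52·exp(0.02·50-2.4600) = 2.381
  Cl⁻ term: 0.102·34.6^0.62·exp(0.033·50+0.04·-6.4) = 3.7
  r_corr = 2.381 + 3.7 = 6.081 μm/a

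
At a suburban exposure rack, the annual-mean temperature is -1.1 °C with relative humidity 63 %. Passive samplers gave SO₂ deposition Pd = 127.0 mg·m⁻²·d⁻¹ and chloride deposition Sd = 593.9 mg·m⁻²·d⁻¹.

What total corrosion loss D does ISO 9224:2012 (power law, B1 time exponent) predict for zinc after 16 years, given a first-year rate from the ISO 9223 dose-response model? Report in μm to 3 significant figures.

D(16) = 21.9 μm

zinc: f(T) = +0.038·(T−10) [T≤10 °C] = -0.4218
  sulphur-dioxide contribution → 1.293 μm/a
  chloride contribution → 1.005 μm/a
  total first-year rate 2.299 μm/a
Power-law: D(16) = r_corr · 16^0.813
  D(16) = 2.299 × 16^0.813 = 2.299 × 9.527 = 21.9 μm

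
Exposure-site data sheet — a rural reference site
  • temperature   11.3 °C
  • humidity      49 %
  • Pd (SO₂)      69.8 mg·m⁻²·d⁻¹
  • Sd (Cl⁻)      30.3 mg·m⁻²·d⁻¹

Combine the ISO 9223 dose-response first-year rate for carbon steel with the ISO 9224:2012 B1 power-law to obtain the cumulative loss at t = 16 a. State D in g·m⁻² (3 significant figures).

D(16) = 1.56e+03 g·m⁻²

carbon steel: temperature factor f = -0.054·(1.3) = -0.0702
  SO₂ term: 1.77·69.8^0.52·exp(0.02·49-0.0702) = 39.99
  Cl⁻ term: 0.102·30.3^0.62·exp(0.033·49+0.04·11.3) = 6.693
  r_corr = 39.99 + 6.693 = 46.68 μm/a
ISO 9224: D(t) = r_corr · t^b with b = 0.523 (carbon steel, B1)
  D(16) = 46.68 × 16^0.523 = 46.68 × 4.263 = 199 μm
  Mass loss = 199 μm × 7.85 g/cm³ = 1562 g·m⁻²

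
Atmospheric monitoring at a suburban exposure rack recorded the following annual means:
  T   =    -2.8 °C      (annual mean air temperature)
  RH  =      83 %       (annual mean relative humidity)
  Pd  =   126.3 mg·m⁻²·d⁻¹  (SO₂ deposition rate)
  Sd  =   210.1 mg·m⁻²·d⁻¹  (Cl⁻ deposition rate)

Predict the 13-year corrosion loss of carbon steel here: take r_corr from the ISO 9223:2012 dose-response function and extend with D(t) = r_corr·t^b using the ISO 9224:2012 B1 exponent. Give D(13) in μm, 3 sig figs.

carbon steel: f(T) = +0.150·(T−10) [T≤10 °C] = -1.9200
  SO₂ term: 1.77·126.3^0.52·exp(0.02·83-1.9200) = 16.9
  Sd branch = 0.102·Sd^0.62·e^(0.033·RH+0.04·T) = 38.85 μm/a
  r_corr = 16.9 + 38.85 = 55.75 μm/a
Long-term exponent b (ISO 9224 Table 2, B1) = 0.523
  D(13) = 55.75 × 13^0.523 = 55.75 × 3.825 = 213.2 μm

D(13) = 213 μm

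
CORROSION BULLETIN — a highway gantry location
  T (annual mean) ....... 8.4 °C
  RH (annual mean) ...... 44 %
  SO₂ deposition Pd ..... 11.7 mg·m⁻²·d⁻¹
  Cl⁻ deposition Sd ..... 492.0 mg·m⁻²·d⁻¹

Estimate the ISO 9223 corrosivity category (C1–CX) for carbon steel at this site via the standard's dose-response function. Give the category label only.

carbon steel: temperature factor f = +0.150·(-1.6) = -0.2400
  Pd branch = 1.77·Pd^0.52·e^(0.02·RH+f) = 12.06 μm/a
  Cl⁻ term: 0.102·492.0^0.62·exp(0.033·44+0.04·8.4) = 28.45
  sum: 12.06 + 28.45 → r_corr = 40.51 μm/a
Category bounds: 25…50 μm/a bracket r_corr ⇒ C3

C3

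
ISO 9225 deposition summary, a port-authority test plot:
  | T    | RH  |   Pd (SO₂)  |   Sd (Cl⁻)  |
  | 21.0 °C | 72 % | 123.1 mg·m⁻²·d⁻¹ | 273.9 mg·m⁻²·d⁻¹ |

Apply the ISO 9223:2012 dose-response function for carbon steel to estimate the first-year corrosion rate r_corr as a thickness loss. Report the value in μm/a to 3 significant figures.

carbon steel: T>10 °C ⇒ hinge -0.054·(21.0−10) = -0.5940
  SO₂ term: 1.77·123.1^0.52·exp(0.02·72-0.5940) = 50.39
  Cl⁻ term: 0.102·273.9^0.62·exp(0.033·72+0.04·21.0) = 82.53
  sum: 50.39 + 82.53 → r_corr = 132.9 μm/a

r_corr = 133 μm/a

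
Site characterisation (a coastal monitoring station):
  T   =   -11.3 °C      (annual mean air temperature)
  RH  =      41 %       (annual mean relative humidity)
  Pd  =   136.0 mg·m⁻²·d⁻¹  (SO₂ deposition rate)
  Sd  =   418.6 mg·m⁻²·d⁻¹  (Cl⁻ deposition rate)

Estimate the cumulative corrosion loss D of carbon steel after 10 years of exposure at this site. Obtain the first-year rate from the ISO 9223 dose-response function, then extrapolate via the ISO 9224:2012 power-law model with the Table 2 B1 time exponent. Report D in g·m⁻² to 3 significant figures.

D(10) = 333 g·m⁻²

carbon steel: f(T) = +0.150·(T−10) [T≤10 °C] = -3.1950
  sulphur-dioxide contribution → 2.118 μm/a
  chloride contribution → 10.6 μm/a
  total first-year rate 12.72 μm/a
Long-term exponent b (ISO 9224 Table 2, B1) = 0.523
  D(10) = 12.72 × 10^0.523 = 12.72 × 3.334 = 42.41 μm
  Mass loss = 42.41 μm × 7.85 g/cm³ = 333 g·m⁻²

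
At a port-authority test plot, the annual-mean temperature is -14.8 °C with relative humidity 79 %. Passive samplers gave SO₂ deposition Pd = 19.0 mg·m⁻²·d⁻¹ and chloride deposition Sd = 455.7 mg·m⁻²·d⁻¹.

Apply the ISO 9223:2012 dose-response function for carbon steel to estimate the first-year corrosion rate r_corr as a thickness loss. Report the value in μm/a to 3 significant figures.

carbon steel: temperature factor f = +0.150·(-24.8) = -3.7200
  SO₂ term: 1.77·19.0^0.52·exp(0.02·79-3.7200) = 0.9628
  Sd branch = 0.102·Sd^0.62·e^(0.033·RH+0.04·T) = 34.05 μm/a
  sum: 0.9628 + 34.05 → r_corr = 35.01 μm/a

r_corr = 35.0 μm/a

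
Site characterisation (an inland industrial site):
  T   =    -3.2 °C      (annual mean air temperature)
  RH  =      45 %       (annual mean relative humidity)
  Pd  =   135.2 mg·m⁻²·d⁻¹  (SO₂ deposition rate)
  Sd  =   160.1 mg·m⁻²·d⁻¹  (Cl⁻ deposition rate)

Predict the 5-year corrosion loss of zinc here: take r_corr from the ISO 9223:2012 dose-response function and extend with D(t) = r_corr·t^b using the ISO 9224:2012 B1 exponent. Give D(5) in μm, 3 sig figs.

D(5) = 3.26 μm

zinc: T≤10 °C ⇒ hinge +0.038·(-3.2−10) = -0.5016
  Pd branch = 0.0129·Pd^0.44·e^(0.046·RH+f) = 0.5362 μm/a
  Cl⁻ term: 0.0175·160.1^0.57·exp(0.008·45+0.085·-3.2) = 0.345
  sum: 0.5362 + 0.345 → r_corr = 0.8812 μm/a
ISO 9224: D(t) = r_corr · t^b with b = 0.813 (zinc, B1)
  D(5) = 0.8812 × 5^0.813 = 0.8812 × 3.701 = 3.261 μm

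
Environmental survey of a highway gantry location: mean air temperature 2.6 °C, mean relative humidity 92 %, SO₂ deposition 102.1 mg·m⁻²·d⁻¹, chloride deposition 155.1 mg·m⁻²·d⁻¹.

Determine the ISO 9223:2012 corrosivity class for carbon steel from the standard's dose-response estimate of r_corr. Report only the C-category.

carbon steel: f(T) = +0.150·(T−10) [T≤10 °C] = -1.1100
  Pd branch = 1.77·Pd^0.52·e^(0.02·RH+f) = 40.71 μm/a
  Sd branch = 0.102·Sd^0.62·e^(0.033·RH+0.04·T) = 53.76 μm/a
  sum: 40.71 + 53.76 → r_corr = 94.47 μm/a
94.5 μm/a falls in (80, 200] for carbon steel → category C5

C5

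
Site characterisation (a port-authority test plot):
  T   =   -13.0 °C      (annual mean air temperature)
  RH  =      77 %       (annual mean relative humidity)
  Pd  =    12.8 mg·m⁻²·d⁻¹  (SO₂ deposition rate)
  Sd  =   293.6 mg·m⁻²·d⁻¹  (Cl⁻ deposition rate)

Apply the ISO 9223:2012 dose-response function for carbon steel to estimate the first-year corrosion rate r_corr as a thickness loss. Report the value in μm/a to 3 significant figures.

carbon steel: f(T) = +0.150·(T−10) [T≤10 °C] = -3.4500
  sulphur-dioxide contribution → 0.9868 μm/a
  chloride contribution → 26.08 μm/a
  ⇒ r_corr(carbon steel) = 27.07 μm/a

r_corr = 27.1 μm/a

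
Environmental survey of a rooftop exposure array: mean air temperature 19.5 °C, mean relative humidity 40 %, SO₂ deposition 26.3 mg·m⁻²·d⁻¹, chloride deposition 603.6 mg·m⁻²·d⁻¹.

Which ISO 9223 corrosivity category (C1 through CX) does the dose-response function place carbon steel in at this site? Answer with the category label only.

C4

carbon steel: f(T) = -0.054·(T−10) [T>10 °C] = -0.5130
  SO₂ term: 1.77·26.3^0.52·exp(0.02·40-0.5130) = 12.91
  Sd branch = 0.102·Sd^0.62·e^(0.033·RH+0.04·T) = 44.12 μm/a
  sum: 12.91 + 44.12 → r_corr = 57.04 μm/a
57 μm/a falls in (50, 80] for carbon steel → category C4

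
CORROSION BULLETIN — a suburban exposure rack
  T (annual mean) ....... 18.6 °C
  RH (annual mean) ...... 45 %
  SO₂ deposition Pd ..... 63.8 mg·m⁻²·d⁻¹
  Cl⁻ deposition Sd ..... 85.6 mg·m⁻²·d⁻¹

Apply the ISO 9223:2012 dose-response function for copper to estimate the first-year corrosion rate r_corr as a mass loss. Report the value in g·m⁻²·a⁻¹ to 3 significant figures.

copper: T>10 °C ⇒ hinge -0.080·(18.6−10) = -0.6880
  Pd branch = 0.0053·Pd^0.26·e^(0.059·RH+f) = 0.1116 μm/a
  Cl⁻ term: 0.01025·85.6^0.27·exp(0.036·45+0.049·18.6) = 0.4284
  r_corr = 0.1116 + 0.4284 = 0.54 μm/a
Convert to mass loss: 0.54 μm/a × 8.96 g/cm³ = 4.839 g·m⁻²·a⁻¹

r_corr = 4.84 g·m⁻²·a⁻¹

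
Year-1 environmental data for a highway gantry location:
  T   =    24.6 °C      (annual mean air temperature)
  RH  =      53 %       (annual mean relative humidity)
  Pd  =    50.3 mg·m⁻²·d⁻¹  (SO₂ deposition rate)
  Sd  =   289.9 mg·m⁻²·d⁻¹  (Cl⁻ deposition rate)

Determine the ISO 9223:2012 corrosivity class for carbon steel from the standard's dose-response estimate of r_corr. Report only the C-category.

carbon steel: T>10 °C ⇒ hinge -0.054·(24.6−10) = -0.7884
  Pd branch = 1.77·Pd^0.52·e^(0.02·RH+f) = 17.81 μm/a
  Sd branch = 0.102·Sd^0.62·e^(0.033·RH+0.04·T) = 52.74 μm/a
  sum: 17.81 + 52.74 → r_corr = 70.55 μm/a
70.6 μm/a falls in (50, 80] for carbon steel → category C4

C4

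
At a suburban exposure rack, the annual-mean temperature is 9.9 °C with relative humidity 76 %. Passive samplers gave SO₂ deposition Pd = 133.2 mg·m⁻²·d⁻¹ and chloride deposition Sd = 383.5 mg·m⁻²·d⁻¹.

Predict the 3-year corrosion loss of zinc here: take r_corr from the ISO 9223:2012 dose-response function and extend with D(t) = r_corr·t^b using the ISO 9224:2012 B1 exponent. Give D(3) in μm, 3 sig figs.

D(3) = 14.3 μm

zinc: T≤10 °C ⇒ hinge +0.038·(9.9−10) = -0.0038
  sulphur-dioxide contribution → 3.648 μm/a
  chloride contribution → 2.215 μm/a
  ⇒ r_corr(zinc) = 5.862 μm/a
Power-law: D(3) = r_corr · 3^0.813
  D(3) = 5.862 × 3^0.813 = 5.862 × 2.443 = 14.32 μm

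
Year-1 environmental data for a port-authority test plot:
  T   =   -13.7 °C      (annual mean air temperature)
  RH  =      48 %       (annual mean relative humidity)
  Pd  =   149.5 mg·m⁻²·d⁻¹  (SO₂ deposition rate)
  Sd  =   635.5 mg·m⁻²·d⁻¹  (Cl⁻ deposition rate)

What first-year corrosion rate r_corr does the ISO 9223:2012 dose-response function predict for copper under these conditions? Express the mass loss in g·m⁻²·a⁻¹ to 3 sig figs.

copper: f(T) = +0.126·(T−10) [T≤10 °C] = -2.9862
  SO₂ term: 0.0053·149.5^0.26·exp(0.059·48-2.9862) = 0.0167
  Cl⁻ term: 0.01025·635.5^0.27·exp(0.036·48+0.049·-13.7) = 0.1685
  r_corr = 0.0167 + 0.1685 = 0.1852 μm/a
Convert to mass loss: 0.1852 μm/a × 8.96 g/cm³ = 1.659 g·m⁻²·a⁻¹

r_corr = 1.66 g·m⁻²·a⁻¹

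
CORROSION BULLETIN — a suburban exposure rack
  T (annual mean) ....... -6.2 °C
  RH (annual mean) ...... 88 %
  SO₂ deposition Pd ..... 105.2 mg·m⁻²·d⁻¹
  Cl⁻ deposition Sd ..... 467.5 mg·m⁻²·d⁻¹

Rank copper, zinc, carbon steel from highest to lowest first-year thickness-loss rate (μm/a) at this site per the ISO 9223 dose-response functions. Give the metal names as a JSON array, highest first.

["carbon steel", "zinc", "copper"]

copper: T≤10 °C ⇒ hinge +0.126·(-6.2−10) = -2.0412
  sulphur-dioxide contribution → 0.4153 μm/a
  chloride contribution → 0.9451 μm/a
  ⇒ r_corr(copper) = 1.36 μm/a
zinc: temperature factor f = +0.038·(-16.2) = -0.6156
  sulphur-dioxide contribution → 3.097 μm/a
  chloride contribution → 0.6945 μm/a
  ⇒ r_corr(zinc) = 3.792 μm/a
carbon steel: temperature factor f = +0.150·(-16.2) = -2.4300
  sulphur-dioxide contribution → 10.2 μm/a
  chloride contribution → 65.67 μm/a
  total first-year rate 75.86 μm/a
Ordering by μm/a: carbon steel (75.9) > zinc (3.79) > copper (1.36)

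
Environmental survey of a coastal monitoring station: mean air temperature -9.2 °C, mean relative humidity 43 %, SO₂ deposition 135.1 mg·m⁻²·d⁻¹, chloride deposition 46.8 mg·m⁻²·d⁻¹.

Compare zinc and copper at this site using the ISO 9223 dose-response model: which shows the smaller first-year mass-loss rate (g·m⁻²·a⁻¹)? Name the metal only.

zinc: f(T) = +0.038·(T−10) [T≤10 °C] = -0.7296
  sulphur-dioxide contribution → 0.3893 μm/a
  chloride contribution → 0.1011 μm/a
  ⇒ r_corr(zinc) = 0.4904 μm/a
  mass loss = 0.4904 μm/a × 7.14 g/cm³ = 3.501 g·m⁻²·a⁻¹
copper: f(T) = +0.126·(T−10) [T≤10 °C] = -2.4192
  sulphur-dioxide contribution → 0.02135 μm/a
  chloride contribution → 0.08674 μm/a
  ⇒ r_corr(copper) = 0.1081 μm/a
  mass loss = 0.1081 μm/a × 8.96 g/cm³ = 0.9685 g·m⁻²·a⁻¹
Ordering by g·m⁻²·a⁻¹: zinc (3.5) > copper (0.968)

copper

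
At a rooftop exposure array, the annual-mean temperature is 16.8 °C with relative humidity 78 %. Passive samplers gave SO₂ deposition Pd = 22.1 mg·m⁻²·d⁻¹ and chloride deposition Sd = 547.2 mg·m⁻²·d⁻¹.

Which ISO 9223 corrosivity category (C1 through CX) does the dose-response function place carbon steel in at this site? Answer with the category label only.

carbon steel: f(T) = -0.054·(T−10) [T>10 °C] = -0.3672
  Pd branch = 1.77·Pd^0.52·e^(0.02·RH+f) = 29.18 μm/a
  Cl⁻ term: 0.102·547.2^0.62·exp(0.033·78+0.04·16.8) = 130.6
  sum: 29.18 + 130.6 → r_corr = 159.8 μm/a
160 μm/a falls in (80, 200] for carbon steel → category C5

C5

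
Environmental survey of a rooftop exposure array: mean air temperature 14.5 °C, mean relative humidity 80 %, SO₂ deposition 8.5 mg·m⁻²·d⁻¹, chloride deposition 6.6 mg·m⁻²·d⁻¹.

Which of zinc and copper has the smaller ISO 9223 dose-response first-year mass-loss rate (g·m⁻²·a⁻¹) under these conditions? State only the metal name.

zinc: f(T) = -0.071·(T−10) [T>10 °C] = -0.3195
  Pd branch = 0.0129·Pd^0.44·e^(0.046·RH+f) = 0.9528 μm/a
  Cl⁻ term: 0.0175·6.6^0.57·exp(0.008·80+0.085·14.5) = 0.3337
  sum: 0.9528 + 0.3337 → r_corr = 1.286 μm/a
  mass loss = 1.286 μm/a × 7.14 g/cm³ = 9.185 g·m⁻²·a⁻¹
copper: temperature factor f = -0.080·(4.5) = -0.3600
  Pd branch = 0.0053·Pd^0.26·e^(0.059·RH+f) = 0.7235 μm/a
  Cl⁻ term: 0.01025·6.6^0.27·exp(0.036·80+0.049·14.5) = 0.6185
  sum: 0.7235 + 0.6185 → r_corr = 1.342 μm/a
  mass loss = 1.342 μm/a × 8.96 g/cm³ = 12.02 g·m⁻²·a⁻¹
Ordering by g·m⁻²·a⁻¹: copper (12) > zinc (9.19)

zinc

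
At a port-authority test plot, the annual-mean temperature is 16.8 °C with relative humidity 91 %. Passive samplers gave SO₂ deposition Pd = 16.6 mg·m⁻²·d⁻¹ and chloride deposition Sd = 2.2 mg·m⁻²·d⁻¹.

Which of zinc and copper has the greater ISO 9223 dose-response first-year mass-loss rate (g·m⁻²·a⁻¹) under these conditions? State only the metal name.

copper

zinc: temperature factor f = -0.071·(6.8) = -0.4828
  sulphur-dioxide contribution → 1.802 μm/a
  chloride contribution → 0.2369 μm/a
  total first-year rate 2.039 μm/a
  mass loss = 2.039 μm/a × 7.14 g/cm³ = 14.56 g·m⁻²·a⁻¹
copper: temperature factor f = -0.080·(6.8) = -0.5440
  sulphur-dioxide contribution → 1.371 μm/a
  chloride contribution → 0.7646 μm/a
  ⇒ r_corr(copper) = 2.135 μm/a
  mass loss = 2.135 μm/a × 8.96 g/cm³ = 19.13 g·m⁻²·a⁻¹
Ordering by g·m⁻²·a⁻¹: copper (19.1) > zinc (14.6)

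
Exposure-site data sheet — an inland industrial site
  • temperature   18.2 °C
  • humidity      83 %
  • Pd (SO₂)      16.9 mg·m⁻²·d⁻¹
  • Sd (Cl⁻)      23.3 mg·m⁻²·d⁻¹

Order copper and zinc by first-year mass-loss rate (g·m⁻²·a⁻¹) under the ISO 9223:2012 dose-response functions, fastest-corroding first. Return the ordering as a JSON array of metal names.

copper: temperature factor f = -0.080·(8.2) = -0.6560
  Pd branch = 0.0053·Pd^0.26·e^(0.059·RH+f) = 0.768 μm/a
  Sd branch = 0.01025·Sd^0.27·e^(0.036·RH+0.049·T) = 1.161 μm/a
  r_corr = 0.768 + 1.161 = 1.929 μm/a
  mass loss = 1.929 μm/a × 8.96 g/cm³ = 17.29 g·m⁻²·a⁻¹
zinc: T>10 °C ⇒ hinge -0.071·(18.2−10) = -0.5822
  SO₂ term: 0.0129·16.9^0.44·exp(0.046·83-0.5822) = 1.138
  Sd branch = 0.0175·Sd^0.57·e^(0.008·RH+0.085·T) = 0.9609 μm/a
  r_corr = 1.138 + 0.9609 = 2.099 μm/a
  mass loss = 2.099 μm/a × 7.14 g/cm³ = 14.99 g·m⁻²·a⁻¹
Ordering by g·m⁻²·a⁻¹: copper (17.3) > zinc (15)

["copper", "zinc"]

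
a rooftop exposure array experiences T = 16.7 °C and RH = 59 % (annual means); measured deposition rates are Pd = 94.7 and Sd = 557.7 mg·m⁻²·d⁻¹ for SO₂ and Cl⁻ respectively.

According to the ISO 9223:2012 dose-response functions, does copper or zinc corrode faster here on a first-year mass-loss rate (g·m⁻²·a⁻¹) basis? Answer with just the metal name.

zinc

copper: temperature factor f = -0.080·(6.7) = -0.5360
  SO₂ term: 0.0053·94.7^0.26·exp(0.059·59-0.5360) = 0.3289
  Cl⁻ term: 0.01025·557.7^0.27·exp(0.036·59+0.049·16.7) = 1.072
  sum: 0.3289 + 1.072 → r_corr = 1.401 μm/a
  mass loss = 1.401 μm/a × 8.96 g/cm³ = 12.55 g·m⁻²·a⁻¹
zinc: temperature factor f = -0.071·(6.7) = -0.4757
  Pd branch = 0.0129·Pd^0.44·e^(0.046·RH+f) = 0.8959 μm/a
  Sd branch = 0.0175·Sd^0.57·e^(0.008·RH+0.085·T) = 4.265 μm/a
  sum: 0.8959 + 4.265 → r_corr = 5.161 μm/a
  mass loss = 5.161 μm/a × 7.14 g/cm³ = 36.85 g·m⁻²·a⁻¹
Ordering by g·m⁻²·a⁻¹: zinc (36.9) > copper (12.5)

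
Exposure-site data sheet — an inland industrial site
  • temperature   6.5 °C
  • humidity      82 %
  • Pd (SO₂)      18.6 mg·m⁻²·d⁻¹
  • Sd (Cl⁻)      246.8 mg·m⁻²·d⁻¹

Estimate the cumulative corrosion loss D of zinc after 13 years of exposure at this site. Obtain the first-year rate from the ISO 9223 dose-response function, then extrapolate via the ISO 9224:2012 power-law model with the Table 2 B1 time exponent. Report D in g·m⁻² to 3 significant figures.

zinc: T≤10 °C ⇒ hinge +0.038·(6.5−10) = -0.1330
  Pd branch = 0.0129·Pd^0.44·e^(0.046·RH+f) = 1.777 μm/a
  Sd branch = 0.0175·Sd^0.57·e^(0.008·RH+0.085·T) = 1.354 μm/a
  r_corr = 1.777 + 1.354 = 3.13 μm/a
Power-law: D(13) = r_corr · 13^0.813
  D(13) = 3.13 × 13^0.813 = 3.13 × 8.047 = 25.19 μm
  Mass loss = 25.19 μm × 7.14 g/cm³ = 179.8 g·m⁻²

D(13) = 180 g·m⁻²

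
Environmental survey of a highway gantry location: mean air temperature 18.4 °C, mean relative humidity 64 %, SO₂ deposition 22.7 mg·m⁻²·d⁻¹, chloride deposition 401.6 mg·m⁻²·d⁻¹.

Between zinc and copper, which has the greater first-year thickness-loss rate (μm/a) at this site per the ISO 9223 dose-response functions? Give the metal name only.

zinc: T>10 °C ⇒ hinge -0.071·(18.4−10) = -0.5964
  sulphur-dioxide contribution → 0.5331 μm/a
  chloride contribution → 4.254 μm/a
  total first-year rate 4.787 μm/a
copper: T>10 °C ⇒ hinge -0.080·(18.4−10) = -0.6720
  sulphur-dioxide contribution → 0.266 μm/a
  chloride contribution → 1.276 μm/a
  ⇒ r_corr(copper) = 1.542 μm/a
Ordering by μm/a: zinc (4.79) > copper (1.54)

zinc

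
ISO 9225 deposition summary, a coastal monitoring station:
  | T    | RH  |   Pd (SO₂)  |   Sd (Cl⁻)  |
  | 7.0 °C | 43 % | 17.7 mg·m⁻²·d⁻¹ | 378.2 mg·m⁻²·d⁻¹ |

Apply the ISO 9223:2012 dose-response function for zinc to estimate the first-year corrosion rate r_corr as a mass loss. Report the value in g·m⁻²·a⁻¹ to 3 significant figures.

zinc: temperature factor f = +0.038·(-3.0) = -0.1140
  Pd branch = 0.0129·Pd^0.44·e^(0.046·RH+f) = 0.2946 μm/a
  Cl⁻ term: 0.0175·378.2^0.57·exp(0.008·43+0.085·7.0) = 1.319
  r_corr = 0.2946 + 1.319 = 1.613 μm/a
Convert to mass loss: 1.613 μm/a × 7.14 g/cm³ = 11.52 g·m⁻²·a⁻¹

r_corr = 11.5 g·m⁻²·a⁻¹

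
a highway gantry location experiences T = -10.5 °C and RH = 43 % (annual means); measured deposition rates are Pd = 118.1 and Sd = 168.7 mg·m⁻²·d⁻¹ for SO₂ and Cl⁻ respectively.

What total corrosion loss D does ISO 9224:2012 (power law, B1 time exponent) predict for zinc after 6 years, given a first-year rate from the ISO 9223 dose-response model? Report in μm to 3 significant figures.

D(6) = 2.31 μm

zinc: T≤10 °C ⇒ hinge +0.038·(-10.5−10) = -0.7790
  sulphur-dioxide contribution → 0.3492 μm/a
  chloride contribution → 0.1881 μm/a
  ⇒ r_corr(zinc) = 0.5373 μm/a
ISO 9224: D(t) = r_corr · t^b with b = 0.813 (zinc, B1)
  D(6) = 0.5373 × 6^0.813 = 0.5373 × 4.292 = 2.306 μm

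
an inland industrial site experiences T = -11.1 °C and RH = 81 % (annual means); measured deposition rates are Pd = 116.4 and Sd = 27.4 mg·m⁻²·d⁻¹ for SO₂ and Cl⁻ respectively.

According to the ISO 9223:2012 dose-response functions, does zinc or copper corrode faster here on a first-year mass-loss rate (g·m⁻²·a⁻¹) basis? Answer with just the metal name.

zinc

zinc: T≤10 °C ⇒ hinge +0.038·(-11.1−10) = -0.8018
  SO₂ term: 0.0129·116.4^0.44·exp(0.046·81-0.8018) = 1.948
  Sd branch = 0.0175·Sd^0.57·e^(0.008·RH+0.085·T) = 0.08595 μm/a
  sum: 1.948 + 0.08595 → r_corr = 2.034 μm/a
  mass loss = 2.034 μm/a × 7.14 g/cm³ = 14.52 g·m⁻²·a⁻¹
copper: temperature factor f = +0.126·(-21.1) = -2.6586
  SO₂ term: 0.0053·116.4^0.26·exp(0.059·81-2.6586) = 0.1522
  Cl⁻ term: 0.01025·27.4^0.27·exp(0.036·81+0.049·-11.1) = 0.2686
  sum: 0.1522 + 0.2686 → r_corr = 0.4208 μm/a
  mass loss = 0.4208 μm/a × 8.96 g/cm³ = 3.77 g·m⁻²·a⁻¹
Ordering by g·m⁻²·a⁻¹: zinc (14.5) > copper (3.77)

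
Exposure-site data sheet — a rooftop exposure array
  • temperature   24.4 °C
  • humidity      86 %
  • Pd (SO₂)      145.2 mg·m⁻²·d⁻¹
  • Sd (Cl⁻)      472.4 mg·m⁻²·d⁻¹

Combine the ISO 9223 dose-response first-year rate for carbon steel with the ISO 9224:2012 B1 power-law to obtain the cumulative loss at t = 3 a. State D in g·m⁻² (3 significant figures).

carbon steel: f(T) = -0.054·(T−10) [T>10 °C] = -0.7776
  Pd branch = 1.77·Pd^0.52·e^(0.02·RH+f) = 60.46 μm/a
  Sd branch = 0.102·Sd^0.62·e^(0.033·RH+0.04·T) = 210.4 μm/a
  sum: 60.46 + 210.4 → r_corr = 270.9 μm/a
Long-term exponent b (ISO 9224 Table 2, B1) = 0.523
  D(3) = 270.9 × 3^0.523 = 270.9 × 1.776 = 481.2 μm
  Mass loss = 481.2 μm × 7.85 g/cm³ = 3777 g·m⁻²

D(3) = 3.78e+03 g·m⁻²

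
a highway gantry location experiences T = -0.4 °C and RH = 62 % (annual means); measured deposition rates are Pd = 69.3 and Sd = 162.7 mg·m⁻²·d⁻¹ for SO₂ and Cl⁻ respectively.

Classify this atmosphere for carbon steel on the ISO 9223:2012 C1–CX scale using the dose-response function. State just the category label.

C3

carbon steel: temperature factor f = +0.150·(-10.4) = -1.5600
  sulphur-dioxide contribution → 11.65 μm/a
  chloride contribution → 18.25 μm/a
  ⇒ r_corr(carbon steel) = 29.9 μm/a
ISO 9223 Table 2 (carbon steel): 25 < 29.9 ≤ 50 μm/a ⇒ C3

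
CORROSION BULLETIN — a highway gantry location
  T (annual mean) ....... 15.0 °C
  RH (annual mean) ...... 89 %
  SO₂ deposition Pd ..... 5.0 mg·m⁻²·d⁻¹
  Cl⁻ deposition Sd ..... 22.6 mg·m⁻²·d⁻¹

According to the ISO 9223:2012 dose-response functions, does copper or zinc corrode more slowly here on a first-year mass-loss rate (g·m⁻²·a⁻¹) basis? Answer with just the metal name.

zinc

copper: f(T) = -0.080·(T−10) [T>10 °C] = -0.4000
  sulphur-dioxide contribution → 1.03 μm/a
  chloride contribution → 1.222 μm/a
  ⇒ r_corr(copper) = 2.252 μm/a
  mass loss = 2.252 μm/a × 8.96 g/cm³ = 20.18 g·m⁻²·a⁻¹
zinc: T>10 °C ⇒ hinge -0.071·(15.0−10) = -0.3550
  sulphur-dioxide contribution → 1.101 μm/a
  chloride contribution → 0.7548 μm/a
  ⇒ r_corr(zinc) = 1.856 μm/a
  mass loss = 1.856 μm/a × 7.14 g/cm³ = 13.25 g·m⁻²·a⁻¹
Ordering by g·m⁻²·a⁻¹: copper (20.2) > zinc (13.3)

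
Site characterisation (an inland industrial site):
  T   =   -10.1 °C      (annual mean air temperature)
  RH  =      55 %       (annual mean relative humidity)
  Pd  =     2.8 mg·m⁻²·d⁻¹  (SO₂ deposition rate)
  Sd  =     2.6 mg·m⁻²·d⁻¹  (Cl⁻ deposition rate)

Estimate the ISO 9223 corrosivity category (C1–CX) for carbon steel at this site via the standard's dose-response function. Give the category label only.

C1

carbon steel: T≤10 °C ⇒ hinge +0.150·(-10.1−10) = -3.0150
  SO₂ term: 1.77·2.8^0.52·exp(0.02·55-3.0150) = 0.4455
  Sd branch = 0.102·Sd^0.62·e^(0.033·RH+0.04·T) = 0.7563 μm/a
  r_corr = 0.4455 + 0.7563 = 1.202 μm/a
1.2 μm/a falls in (0, 1.3] for carbon steel → category C1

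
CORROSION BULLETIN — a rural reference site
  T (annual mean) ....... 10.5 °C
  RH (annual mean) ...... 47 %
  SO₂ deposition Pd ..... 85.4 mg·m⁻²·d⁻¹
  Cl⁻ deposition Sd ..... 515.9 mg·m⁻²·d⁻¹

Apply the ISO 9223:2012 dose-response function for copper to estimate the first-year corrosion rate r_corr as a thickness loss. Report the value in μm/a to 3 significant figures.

r_corr = 0.762 μm/a

copper: f(T) = -0.080·(T−10) [T>10 °C] = -0.0400
  sulphur-dioxide contribution → 0.259 μm/a
  chloride contribution → 0.5028 μm/a
  ⇒ r_corr(copper) = 0.7618 μm/a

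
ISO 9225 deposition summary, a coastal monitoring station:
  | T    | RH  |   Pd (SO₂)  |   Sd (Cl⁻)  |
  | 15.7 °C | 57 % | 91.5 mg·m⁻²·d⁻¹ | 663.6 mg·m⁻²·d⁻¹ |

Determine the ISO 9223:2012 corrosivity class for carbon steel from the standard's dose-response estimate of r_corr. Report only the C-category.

carbon steel: temperature factor f = -0.054·(5.7) = -0.3078
  SO₂ term: 1.77·91.5^0.52·exp(0.02·57-0.3078) = 42.59
  Sd branch = 0.102·Sd^0.62·e^(0.033·RH+0.04·T) = 70.44 μm/a
  r_corr = 42.59 + 70.44 = 113 μm/a
ISO 9223 Table 2 (carbon steel): 80 < 113 ≤ 200 μm/a ⇒ C5

C5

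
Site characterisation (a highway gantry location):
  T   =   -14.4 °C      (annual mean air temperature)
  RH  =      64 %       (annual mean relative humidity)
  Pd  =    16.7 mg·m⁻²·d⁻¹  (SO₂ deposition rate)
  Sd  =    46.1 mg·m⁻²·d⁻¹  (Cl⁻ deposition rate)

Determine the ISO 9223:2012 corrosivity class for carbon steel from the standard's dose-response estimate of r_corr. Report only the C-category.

C2

carbon steel: temperature factor f = +0.150·(-24.4) = -3.6600
  sulphur-dioxide contribution → 0.7082 μm/a
  chloride contribution → 5.095 μm/a
  ⇒ r_corr(carbon steel) = 5.804 μm/a
Category bounds: 1.3…25 μm/a bracket r_corr ⇒ C2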